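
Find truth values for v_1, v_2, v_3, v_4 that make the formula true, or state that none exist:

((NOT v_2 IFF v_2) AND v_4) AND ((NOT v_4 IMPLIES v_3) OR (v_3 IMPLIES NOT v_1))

The conjunct NOT v_2 IFF v_2 is unsatisfiable on its own:
  v_2=F: evaluates to False.
  v_2=T: evaluates to False.
So the whole conjunction is unsatisfiable.

Unsatisfiable — no assignment works.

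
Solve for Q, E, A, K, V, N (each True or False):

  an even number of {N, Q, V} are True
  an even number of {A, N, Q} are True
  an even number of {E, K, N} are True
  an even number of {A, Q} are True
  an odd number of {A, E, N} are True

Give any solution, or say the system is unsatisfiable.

Q=T, E=F, A=T, K=F, V=T, N=F

{N, Q, V}: 2 true → even ✓
{A, N, Q}: 2 true → even ✓
{E, K, N}: 0 true → even ✓
{A, Q}: 2 true → even ✓
{A, E, N}: 1 true → odd ✓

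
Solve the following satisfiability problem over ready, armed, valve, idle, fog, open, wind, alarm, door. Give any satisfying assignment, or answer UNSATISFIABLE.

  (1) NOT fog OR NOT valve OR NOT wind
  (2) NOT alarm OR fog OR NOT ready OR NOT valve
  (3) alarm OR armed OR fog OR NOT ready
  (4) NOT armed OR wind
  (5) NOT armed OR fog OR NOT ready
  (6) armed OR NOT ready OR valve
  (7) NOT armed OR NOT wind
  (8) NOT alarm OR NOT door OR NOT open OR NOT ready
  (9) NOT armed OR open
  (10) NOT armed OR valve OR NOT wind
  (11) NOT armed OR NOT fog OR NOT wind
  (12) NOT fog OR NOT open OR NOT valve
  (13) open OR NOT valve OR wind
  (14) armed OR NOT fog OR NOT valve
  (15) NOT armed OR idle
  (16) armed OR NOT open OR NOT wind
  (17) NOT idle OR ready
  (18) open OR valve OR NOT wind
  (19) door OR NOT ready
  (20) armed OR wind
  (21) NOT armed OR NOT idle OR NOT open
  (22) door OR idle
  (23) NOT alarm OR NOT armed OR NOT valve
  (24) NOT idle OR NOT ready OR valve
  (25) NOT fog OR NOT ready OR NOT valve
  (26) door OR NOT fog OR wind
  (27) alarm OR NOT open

ready = False, armed = False, valve = True, idle = False, fog = False, open = False, wind = True, alarm = True, door = True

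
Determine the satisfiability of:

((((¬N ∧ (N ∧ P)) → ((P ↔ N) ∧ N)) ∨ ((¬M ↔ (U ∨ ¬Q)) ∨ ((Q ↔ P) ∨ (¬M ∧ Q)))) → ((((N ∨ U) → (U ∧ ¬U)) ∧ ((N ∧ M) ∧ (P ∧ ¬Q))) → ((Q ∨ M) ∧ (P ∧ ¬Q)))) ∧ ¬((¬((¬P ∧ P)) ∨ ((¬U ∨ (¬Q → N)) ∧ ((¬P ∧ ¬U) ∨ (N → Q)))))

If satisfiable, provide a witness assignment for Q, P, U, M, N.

The conjunct ¬((¬((¬P ∧ P)) ∨ ((¬U ∨ (¬Q → N)) ∧ ((¬P ∧ ¬U) ∨ (N → Q))))) is unsatisfiable on its own:
  P = True: this becomes ¬((True ∨ ((¬U ∨ (¬Q → N)) ∧ (N → Q)))) = False.
  P = False: this becomes ¬((True ∨ ((¬U ∨ (¬Q → N)) ∧ (¬U ∨ (N → Q))))) = False.
So the whole conjunction is unsatisfiable.

UNSATISFIABLE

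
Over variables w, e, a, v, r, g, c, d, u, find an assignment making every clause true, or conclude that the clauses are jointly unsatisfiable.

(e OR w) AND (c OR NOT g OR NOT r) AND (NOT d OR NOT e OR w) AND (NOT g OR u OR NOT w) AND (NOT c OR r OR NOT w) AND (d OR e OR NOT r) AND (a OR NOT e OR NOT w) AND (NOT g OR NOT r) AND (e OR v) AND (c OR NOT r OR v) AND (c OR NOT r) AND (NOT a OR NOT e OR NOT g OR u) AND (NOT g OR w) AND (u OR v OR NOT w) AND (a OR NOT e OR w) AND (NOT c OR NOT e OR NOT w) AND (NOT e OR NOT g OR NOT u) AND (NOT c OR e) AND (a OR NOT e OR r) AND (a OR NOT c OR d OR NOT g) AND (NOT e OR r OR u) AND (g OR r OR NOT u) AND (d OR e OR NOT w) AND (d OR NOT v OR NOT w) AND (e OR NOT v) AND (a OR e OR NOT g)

Set w = False.
  then (e OR w) forces e = True.
  then (NOT d OR NOT e OR w) forces d = False.
  then (NOT g OR w) forces g = False.
  then (a OR NOT e OR w) forces a = True.
Set v = False.
Try r = False:
  (NOT e OR r OR u) forces u = True.
  clause (g OR r OR NOT u) is falsified — backtrack.
So r = True.
  then (c OR NOT r OR v) forces c = True.
Set u = True.
All clauses satisfied.

w = False, e = True, a = True, v = False, r = True, g = False, c = True, d = False, u = True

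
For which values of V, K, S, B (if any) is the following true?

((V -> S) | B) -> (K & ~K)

V: True, K: True, S: False, B: False

  ((V -> S) | B) -> (K & ~K) = True
    (V -> S) | B = False
      V -> S = False
    K & ~K = False
      ~K = False
The formula evaluates to True.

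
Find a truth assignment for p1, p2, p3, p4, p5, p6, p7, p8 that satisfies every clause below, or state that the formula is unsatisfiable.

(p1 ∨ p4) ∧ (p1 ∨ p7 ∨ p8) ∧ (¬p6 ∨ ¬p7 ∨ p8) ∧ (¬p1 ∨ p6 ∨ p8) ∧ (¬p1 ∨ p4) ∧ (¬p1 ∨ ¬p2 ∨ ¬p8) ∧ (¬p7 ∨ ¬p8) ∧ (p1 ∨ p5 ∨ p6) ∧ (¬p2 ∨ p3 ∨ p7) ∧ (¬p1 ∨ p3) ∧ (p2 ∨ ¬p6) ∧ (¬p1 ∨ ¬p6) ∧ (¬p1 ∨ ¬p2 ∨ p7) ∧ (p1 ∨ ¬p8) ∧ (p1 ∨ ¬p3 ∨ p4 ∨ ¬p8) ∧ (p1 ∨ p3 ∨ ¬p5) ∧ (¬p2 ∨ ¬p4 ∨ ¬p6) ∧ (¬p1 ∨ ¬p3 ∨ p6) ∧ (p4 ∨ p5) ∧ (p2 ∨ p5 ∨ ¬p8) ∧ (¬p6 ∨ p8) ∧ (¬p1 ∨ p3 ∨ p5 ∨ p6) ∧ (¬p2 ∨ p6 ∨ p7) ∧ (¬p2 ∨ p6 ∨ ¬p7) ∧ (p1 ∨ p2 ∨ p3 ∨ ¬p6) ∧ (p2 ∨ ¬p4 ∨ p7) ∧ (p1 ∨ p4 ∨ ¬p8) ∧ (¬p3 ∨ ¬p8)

p1: False, p2: False, p3: True, p4: True, p5: True, p6: False, p7: True, p8: False

Try p1 = True:
  (¬p1 ∨ p4) forces p4 = True.
  (¬p1 ∨ p3) forces p3 = True.
  (¬p1 ∨ ¬p6) forces p6 = False.
  clause (¬p1 ∨ ¬p3 ∨ p6) is falsified — backtrack.
So p1 = False.
  then (p1 ∨ p4) forces p4 = True.
  then (p1 ∨ ¬p8) forces p8 = False.
  then (¬p6 ∨ p8) forces p6 = False.
  then (p1 ∨ p7 ∨ p8) forces p7 = True.
  then (p1 ∨ p5 ∨ p6) forces p5 = True.
  then (p1 ∨ p3 ∨ ¬p5) forces p3 = True.
  then (¬p2 ∨ p6 ∨ ¬p7) forces p2 = False.
All clauses satisfied.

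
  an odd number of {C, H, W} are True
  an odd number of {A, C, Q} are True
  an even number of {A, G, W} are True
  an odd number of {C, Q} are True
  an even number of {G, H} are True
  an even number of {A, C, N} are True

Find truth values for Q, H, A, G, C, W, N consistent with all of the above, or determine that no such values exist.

Q = False, H = True, A = False, G = True, C = True, W = True, N = True

{C, H, W}: 3 true → odd ✓
{A, C, Q}: 1 true → odd ✓
{A, G, W}: 2 true → even ✓
{C, Q}: 1 true → odd ✓
{G, H}: 2 true → even ✓
{A, C, N}: 2 true → even ✓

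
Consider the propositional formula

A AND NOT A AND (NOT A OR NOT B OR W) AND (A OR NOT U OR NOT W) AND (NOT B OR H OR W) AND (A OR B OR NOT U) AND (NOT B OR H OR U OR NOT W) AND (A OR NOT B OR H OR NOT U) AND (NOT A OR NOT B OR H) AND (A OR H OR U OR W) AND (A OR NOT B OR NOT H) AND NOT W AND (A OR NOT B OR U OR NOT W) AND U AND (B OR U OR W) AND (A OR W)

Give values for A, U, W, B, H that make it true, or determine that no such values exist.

Unsatisfiable — no assignment works.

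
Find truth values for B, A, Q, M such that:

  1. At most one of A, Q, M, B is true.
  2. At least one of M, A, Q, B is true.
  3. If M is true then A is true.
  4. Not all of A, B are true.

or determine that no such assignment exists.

B: False, A: False, Q: True, M: False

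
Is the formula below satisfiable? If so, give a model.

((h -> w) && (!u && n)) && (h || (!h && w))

n = True, u = False, w = True, h = False

  (h -> w) && (!u && n) = True
    h -> w = True
    !u && n = True
      !u = True
  h || (!h && w) = True
    !h && w = True
      !h = True
Both conjuncts True, so the formula holds.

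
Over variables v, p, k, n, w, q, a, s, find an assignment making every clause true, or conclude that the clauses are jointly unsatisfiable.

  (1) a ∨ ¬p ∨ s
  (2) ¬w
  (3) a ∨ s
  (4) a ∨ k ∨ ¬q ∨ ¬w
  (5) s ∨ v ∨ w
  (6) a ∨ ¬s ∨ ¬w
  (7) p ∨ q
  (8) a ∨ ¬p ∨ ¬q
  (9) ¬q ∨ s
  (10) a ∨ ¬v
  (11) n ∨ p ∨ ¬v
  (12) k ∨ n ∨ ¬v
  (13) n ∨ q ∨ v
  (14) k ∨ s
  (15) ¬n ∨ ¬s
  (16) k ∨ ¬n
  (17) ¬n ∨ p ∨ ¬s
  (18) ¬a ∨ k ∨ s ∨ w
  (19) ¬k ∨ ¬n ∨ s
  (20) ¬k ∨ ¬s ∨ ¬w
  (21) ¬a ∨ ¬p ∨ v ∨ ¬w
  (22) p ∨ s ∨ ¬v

v: False, p: False, k: True, n: False, w: False, q: True, a: True, s: True

Unit clause (¬w) forces w = False.
Set v = False.
  then (s ∨ v ∨ w) forces s = True.
  then (¬n ∨ ¬s) forces n = False.
  then (n ∨ q ∨ v) forces q = True.
Set p = False.
Set k = True.
Set a = True.
All clauses satisfied.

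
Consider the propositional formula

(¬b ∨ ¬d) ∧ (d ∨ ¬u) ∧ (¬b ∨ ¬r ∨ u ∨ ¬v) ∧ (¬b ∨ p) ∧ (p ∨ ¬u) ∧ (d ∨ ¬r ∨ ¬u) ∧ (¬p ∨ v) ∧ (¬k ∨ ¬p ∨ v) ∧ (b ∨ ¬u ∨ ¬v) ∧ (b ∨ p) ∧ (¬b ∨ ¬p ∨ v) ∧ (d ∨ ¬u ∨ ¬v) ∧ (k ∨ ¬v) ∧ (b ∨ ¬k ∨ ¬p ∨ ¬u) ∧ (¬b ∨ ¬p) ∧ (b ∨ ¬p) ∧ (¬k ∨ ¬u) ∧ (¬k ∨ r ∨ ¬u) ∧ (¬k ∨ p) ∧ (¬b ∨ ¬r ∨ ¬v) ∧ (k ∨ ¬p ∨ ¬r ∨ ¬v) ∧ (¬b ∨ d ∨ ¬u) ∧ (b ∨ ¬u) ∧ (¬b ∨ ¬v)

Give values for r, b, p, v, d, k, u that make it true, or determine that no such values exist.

Case b = True:
  (¬b ∨ ¬d) forces d = False.
  (d ∨ ¬u) forces u = False.
  (¬b ∨ p) forces p = True.
  Clause (¬b ∨ ¬p) is falsified — contradiction.
Case b = False:
  (b ∨ p) forces p = True.
  Clause (b ∨ ¬p) is falsified — contradiction.
Both cases fail, so the formula is unsatisfiable.

Unsatisfiable — no assignment works.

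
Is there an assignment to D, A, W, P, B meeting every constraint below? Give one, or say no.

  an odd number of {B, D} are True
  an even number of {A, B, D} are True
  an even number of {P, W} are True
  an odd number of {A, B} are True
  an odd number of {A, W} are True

D: True, A: True, W: False, P: False, B: False

{B, D}: 1 true → odd ✓
{A, B, D}: 2 true → even ✓
{P, W}: 0 true → even ✓
{A, B}: 1 true → odd ✓
{A, W}: 1 true → odd ✓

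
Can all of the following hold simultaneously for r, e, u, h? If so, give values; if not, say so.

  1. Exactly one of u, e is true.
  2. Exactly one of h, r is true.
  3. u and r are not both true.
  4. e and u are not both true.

r=F, e=F, u=T, h=T

  (1) {u, e}: 1 true — exactly one ✓
  (2) {h, r}: 1 true — exactly one ✓
  (3) u=T, r=F — not both ✓
  (4) e=F, u=T — not both ✓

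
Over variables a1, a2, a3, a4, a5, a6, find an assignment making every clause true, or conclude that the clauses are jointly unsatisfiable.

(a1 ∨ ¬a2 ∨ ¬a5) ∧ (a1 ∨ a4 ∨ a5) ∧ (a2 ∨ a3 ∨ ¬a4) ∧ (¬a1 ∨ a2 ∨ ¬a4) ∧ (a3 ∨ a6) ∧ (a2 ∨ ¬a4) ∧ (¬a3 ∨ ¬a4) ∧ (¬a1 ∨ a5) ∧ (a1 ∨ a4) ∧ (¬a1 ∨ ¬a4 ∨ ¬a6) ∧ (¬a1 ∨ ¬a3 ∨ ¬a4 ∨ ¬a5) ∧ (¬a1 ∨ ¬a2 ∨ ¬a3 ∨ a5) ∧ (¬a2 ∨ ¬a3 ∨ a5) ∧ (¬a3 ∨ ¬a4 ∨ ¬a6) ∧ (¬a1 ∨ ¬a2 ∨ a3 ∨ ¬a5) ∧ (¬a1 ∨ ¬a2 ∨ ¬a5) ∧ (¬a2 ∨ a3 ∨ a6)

a1: True, a2: False, a3: True, a4: False, a5: True, a6: True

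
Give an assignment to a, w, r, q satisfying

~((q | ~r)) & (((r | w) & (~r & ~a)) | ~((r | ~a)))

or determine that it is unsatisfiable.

UNSATISFIABLE

Case r = True: the conjunct ((r | w) & (~r & ~a)) | ~((r | ~a)) becomes (True & False) | ~True = False.
Case r = False: the conjunct ~((q | ~r)) becomes ~((q | True)) = False.
Both cases fail — unsatisfiable.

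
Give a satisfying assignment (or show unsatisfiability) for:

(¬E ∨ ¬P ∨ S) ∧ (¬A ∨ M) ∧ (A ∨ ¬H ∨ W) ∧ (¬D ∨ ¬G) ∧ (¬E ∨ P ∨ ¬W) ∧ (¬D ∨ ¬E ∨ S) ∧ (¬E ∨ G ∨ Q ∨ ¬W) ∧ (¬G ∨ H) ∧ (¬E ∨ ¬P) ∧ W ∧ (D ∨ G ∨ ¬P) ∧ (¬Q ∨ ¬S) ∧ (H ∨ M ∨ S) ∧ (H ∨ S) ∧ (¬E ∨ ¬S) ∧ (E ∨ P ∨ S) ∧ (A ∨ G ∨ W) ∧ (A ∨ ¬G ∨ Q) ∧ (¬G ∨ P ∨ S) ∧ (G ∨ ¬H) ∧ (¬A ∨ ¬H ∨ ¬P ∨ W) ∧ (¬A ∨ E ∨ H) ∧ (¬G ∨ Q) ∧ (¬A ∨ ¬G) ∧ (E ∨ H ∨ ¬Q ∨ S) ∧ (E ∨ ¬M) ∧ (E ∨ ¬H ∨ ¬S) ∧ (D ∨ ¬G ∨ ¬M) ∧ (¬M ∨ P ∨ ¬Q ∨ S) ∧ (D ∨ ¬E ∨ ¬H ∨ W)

Unit clause (W) forces W = True.
Try M = True:
  (E ∨ ¬M) forces E = True.
  (¬E ∨ P ∨ ¬W) forces P = True.
  clause (¬E ∨ ¬P) is falsified — backtrack.
So M = False.
  then (¬A ∨ M) forces A = False.
Set S = True.
  then (¬Q ∨ ¬S) forces Q = False.
  then (¬E ∨ ¬S) forces E = False.
  then (A ∨ ¬G ∨ Q) forces G = False.
  then (G ∨ ¬H) forces H = False.
Set P = True.
  then (D ∨ G ∨ ¬P) forces D = True.
All clauses satisfied.

M = False, S = True, H = False, W = True, A = False, E = False, P = True, G = False, D = True, Q = False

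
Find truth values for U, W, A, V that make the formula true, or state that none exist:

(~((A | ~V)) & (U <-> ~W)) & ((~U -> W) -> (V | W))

U = True, W = False, A = False, V = True

  ~((A | ~V)) & (U <-> ~W) = True
    ~((A | ~V)) = True
      A | ~V = False
        ~V = False
    U <-> ~W = True
      ~W = True
  (~U -> W) -> (V | W) = True
    ~U -> W = True
      ~U = False
    V | W = True
Both conjuncts True, so the formula holds.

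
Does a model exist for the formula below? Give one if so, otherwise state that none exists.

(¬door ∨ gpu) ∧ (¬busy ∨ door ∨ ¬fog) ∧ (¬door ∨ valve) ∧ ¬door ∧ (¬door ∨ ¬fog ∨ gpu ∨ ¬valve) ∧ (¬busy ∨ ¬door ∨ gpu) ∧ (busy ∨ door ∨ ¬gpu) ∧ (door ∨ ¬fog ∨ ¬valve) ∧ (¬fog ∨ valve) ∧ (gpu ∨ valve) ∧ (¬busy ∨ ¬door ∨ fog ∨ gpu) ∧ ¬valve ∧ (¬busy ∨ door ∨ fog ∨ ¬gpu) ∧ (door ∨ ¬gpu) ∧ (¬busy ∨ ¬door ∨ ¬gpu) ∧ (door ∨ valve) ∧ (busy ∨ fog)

Case valve = True:
  Clause (¬valve) is falsified — contradiction.
Case valve = False:
  (¬door ∨ valve) forces door = False.
  Clause (door ∨ valve) is falsified — contradiction.
Both cases fail, so the formula is unsatisfiable.

No satisfying assignment exists.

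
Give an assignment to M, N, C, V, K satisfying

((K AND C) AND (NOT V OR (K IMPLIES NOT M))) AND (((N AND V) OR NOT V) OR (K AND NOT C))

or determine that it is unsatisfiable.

M = False; N = True; C = True; V = True; K = True

  (K AND C) AND (NOT V OR (K IMPLIES NOT M)) = True
    K AND C = True
    NOT V OR (K IMPLIES NOT M) = True
      NOT V = False
      K IMPLIES NOT M = True
        NOT M = True
  ((N AND V) OR NOT V) OR (K AND NOT C) = True
    (N AND V) OR NOT V = True
      N AND V = True
      NOT V = False
    K AND NOT C = False
      NOT C = False
Both conjuncts True, so the formula holds.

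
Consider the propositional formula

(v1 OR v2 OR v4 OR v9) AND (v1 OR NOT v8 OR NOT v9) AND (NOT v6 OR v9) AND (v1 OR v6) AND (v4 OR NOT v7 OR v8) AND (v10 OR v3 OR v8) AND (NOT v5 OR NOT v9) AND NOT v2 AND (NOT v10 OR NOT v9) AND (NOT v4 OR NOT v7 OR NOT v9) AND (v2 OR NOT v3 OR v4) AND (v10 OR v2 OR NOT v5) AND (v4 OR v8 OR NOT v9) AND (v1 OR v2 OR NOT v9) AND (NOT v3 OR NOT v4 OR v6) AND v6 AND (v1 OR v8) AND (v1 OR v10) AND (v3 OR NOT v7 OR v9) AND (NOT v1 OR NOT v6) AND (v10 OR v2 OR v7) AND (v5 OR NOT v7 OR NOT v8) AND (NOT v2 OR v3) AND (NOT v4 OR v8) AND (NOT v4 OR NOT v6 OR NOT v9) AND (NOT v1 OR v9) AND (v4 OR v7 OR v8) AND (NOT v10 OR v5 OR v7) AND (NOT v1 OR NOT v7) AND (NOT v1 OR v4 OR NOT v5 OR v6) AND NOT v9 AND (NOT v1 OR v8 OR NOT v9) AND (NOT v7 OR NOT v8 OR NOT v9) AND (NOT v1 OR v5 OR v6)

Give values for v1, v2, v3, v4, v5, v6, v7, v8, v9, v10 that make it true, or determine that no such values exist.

UNSATISFIABLE

Case v6 = True:
  (NOT v6 OR v9) forces v9 = True.
  Clause (NOT v9) is falsified — contradiction.
Case v6 = False:
  Clause (v6) is falsified — contradiction.
Both cases fail, so the formula is unsatisfiable.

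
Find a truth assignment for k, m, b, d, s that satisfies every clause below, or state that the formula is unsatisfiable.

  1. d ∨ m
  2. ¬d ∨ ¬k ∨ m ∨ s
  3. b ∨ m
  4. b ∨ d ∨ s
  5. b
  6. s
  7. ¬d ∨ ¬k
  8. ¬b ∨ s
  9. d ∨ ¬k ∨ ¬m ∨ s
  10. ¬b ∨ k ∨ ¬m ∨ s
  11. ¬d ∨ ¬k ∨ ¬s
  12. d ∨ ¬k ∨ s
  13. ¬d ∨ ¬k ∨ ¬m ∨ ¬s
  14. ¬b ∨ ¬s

Unsatisfiable — no assignment works.

Case b = True:
  (s) forces s = True.
  Clause (¬b ∨ ¬s) is falsified — contradiction.
Case b = False:
  Clause (b) is falsified — contradiction.
Both cases fail, so the formula is unsatisfiable.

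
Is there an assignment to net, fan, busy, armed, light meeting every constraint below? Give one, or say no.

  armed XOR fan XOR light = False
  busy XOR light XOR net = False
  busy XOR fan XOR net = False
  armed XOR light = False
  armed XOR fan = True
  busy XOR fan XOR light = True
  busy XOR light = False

Unsatisfiable — no assignment works.

Adding constraints 2, 3, 4, 5 mod 2: every variable appears an even number of times on the left, so the left side is 0.
But the right sides sum to 1 (mod 2). 0 ≠ 1 — the system is inconsistent.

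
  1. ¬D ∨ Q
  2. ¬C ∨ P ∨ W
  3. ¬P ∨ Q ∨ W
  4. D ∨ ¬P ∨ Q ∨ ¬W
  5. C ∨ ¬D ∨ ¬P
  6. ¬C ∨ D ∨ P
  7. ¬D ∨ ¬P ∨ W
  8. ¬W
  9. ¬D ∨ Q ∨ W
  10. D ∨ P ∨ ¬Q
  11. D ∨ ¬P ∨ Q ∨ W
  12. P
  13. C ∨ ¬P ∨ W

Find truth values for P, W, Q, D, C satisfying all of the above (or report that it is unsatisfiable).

Unit clause (¬W) forces W = False.
Unit clause (P) forces P = True.
In (C ∨ ¬P ∨ W) only C is left, so C = True.
In (¬P ∨ Q ∨ W) only Q is left, so Q = True.
In (¬D ∨ ¬P ∨ W) only ¬D is left, so D = False.
All clauses satisfied.

P = True, W = False, Q = True, D = False, C = True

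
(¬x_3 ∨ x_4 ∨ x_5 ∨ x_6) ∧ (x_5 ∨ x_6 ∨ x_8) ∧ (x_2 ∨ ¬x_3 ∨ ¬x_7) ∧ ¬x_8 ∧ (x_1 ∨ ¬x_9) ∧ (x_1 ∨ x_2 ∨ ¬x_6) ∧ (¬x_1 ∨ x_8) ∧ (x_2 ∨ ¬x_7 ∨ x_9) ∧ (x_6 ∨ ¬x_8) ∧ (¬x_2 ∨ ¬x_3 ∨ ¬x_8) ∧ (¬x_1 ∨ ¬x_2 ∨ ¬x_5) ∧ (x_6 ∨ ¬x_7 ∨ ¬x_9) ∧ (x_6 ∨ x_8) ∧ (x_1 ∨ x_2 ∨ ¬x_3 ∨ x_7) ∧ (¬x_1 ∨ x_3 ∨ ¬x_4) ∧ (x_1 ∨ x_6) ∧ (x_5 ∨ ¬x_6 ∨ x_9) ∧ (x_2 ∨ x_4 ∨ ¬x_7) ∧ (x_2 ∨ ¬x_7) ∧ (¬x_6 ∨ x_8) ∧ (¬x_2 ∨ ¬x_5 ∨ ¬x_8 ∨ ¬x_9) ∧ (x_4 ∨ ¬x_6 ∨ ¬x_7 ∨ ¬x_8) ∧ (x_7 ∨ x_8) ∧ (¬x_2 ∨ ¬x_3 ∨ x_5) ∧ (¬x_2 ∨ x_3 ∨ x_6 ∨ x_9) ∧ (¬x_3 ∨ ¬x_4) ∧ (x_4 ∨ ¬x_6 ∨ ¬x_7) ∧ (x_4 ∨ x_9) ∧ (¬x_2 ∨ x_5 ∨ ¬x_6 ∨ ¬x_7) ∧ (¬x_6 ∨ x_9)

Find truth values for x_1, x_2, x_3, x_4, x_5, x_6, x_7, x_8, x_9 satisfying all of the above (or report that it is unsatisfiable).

Case x_6 = True:
  (¬x_8) forces x_8 = False.
  Clause (¬x_6 ∨ x_8) is falsified — contradiction.
Case x_6 = False:
  (¬x_8) forces x_8 = False.
  Clause (x_6 ∨ x_8) is falsified — contradiction.
Both cases fail, so the formula is unsatisfiable.

Unsatisfiable — no assignment works.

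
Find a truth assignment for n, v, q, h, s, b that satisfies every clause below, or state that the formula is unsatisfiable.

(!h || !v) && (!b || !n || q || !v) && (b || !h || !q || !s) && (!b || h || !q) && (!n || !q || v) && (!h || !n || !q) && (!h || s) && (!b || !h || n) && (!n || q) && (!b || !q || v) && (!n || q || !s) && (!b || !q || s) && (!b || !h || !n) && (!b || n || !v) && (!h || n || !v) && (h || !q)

n = False, v = False, q = False, h = True, s = True, b = False

Set n = False.
Set v = False.
Try q = True:
  (!b || !q || v) forces b = False.
  (h || !q) forces h = True.
  (b || !h || !q || !s) forces s = False.
  clause (!h || s) is falsified — backtrack.
So q = False.
Set h = True.
  then (!h || s) forces s = True.
  then (!b || !h || n) forces b = False.
All clauses satisfied.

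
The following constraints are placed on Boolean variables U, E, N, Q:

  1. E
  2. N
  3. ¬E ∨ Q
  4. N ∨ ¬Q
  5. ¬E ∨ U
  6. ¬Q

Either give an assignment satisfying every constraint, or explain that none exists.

Case Q = True:
  Clause (¬Q) is falsified — contradiction.
Case Q = False:
  (E) forces E = True.
  Clause (¬E ∨ Q) is falsified — contradiction.
Both cases fail, so the formula is unsatisfiable.

The formula is unsatisfiable.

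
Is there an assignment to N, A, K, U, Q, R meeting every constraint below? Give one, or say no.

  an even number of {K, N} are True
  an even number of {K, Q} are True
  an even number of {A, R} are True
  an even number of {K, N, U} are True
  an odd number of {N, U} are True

N = True; A = True; K = True; U = False; Q = True; R = True

{K, N}: 2 true → even ✓
{K, Q}: 2 true → even ✓
{A, R}: 2 true → even ✓
{K, N, U}: 2 true → even ✓
{N, U}: 1 true → odd ✓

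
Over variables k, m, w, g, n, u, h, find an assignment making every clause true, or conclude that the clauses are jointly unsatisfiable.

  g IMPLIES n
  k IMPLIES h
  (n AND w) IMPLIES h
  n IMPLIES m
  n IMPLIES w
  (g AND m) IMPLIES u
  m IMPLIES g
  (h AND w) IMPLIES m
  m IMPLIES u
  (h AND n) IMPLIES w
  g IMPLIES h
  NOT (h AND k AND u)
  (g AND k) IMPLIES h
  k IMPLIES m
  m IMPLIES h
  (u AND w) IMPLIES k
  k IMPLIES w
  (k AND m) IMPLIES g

k=F, m=F, w=T, g=F, n=F, u=F, h=F

Try k = True:
  (h OR NOT k) forces h = True.
  (NOT h OR NOT k OR NOT u) forces u = False.
  (NOT k OR m) forces m = True.
  clause (NOT m OR u) is falsified — backtrack.
So k = False.
Set m = False.
  then (m OR NOT n) forces n = False.
  then (NOT g OR n) forces g = False.
Set w = True.
  then (NOT h OR m OR NOT w) forces h = False.
  then (k OR NOT u OR NOT w) forces u = False.
All clauses satisfied.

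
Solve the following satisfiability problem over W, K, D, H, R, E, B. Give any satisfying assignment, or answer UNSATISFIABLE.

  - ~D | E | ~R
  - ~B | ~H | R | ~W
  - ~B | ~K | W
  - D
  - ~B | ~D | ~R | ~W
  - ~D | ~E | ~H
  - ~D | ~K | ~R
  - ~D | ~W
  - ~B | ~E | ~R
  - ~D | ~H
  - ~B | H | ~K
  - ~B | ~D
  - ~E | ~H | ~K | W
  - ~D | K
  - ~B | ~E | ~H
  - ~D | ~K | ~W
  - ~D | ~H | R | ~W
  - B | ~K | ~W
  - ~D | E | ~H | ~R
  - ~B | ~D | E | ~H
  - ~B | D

W=F, K=T, D=T, H=F, R=F, E=T, B=F

Unit clause (D) forces D = True.
In (~D | ~W) only ~W is left, so W = False.
In (~D | ~H) only ~H is left, so H = False.
In (~B | ~D) only ~B is left, so B = False.
In (~D | K) only K is left, so K = True.
In (~D | ~K | ~R) only ~R is left, so R = False.
Set E = True.
All clauses satisfied.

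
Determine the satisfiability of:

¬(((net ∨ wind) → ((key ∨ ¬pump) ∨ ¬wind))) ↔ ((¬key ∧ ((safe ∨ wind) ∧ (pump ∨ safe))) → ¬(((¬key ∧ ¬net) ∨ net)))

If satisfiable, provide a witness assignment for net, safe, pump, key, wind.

net: False, safe: True, pump: False, key: False, wind: False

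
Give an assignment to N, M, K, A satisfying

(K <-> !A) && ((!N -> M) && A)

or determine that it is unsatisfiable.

N = False, M = True, K = False, A = True

  K <-> !A = True
    !A = False
  (!N -> M) && A = True
    !N -> M = True
      !N = True
Both conjuncts True, so the formula holds.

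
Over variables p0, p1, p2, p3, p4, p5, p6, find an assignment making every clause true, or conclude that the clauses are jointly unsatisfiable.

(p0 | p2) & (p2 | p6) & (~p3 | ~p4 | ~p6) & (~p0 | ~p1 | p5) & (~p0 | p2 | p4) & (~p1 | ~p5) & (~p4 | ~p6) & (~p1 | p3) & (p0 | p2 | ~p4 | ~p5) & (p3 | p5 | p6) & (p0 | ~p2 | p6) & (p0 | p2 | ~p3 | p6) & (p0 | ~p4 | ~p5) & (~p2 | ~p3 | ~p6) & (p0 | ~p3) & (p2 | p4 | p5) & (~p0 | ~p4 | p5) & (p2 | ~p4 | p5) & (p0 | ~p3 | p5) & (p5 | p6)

p0=T, p1=F, p2=T, p3=F, p4=F, p5=F, p6=T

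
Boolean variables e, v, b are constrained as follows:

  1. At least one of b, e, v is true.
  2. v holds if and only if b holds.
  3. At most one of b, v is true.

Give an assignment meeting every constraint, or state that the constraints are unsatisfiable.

e: True, v: False, b: False

  (1) {b, e, v}: 1 true — at least one ✓
  (2) v=F, b=F — same ✓
  (3) {b, v}: 0 true — at most one ✓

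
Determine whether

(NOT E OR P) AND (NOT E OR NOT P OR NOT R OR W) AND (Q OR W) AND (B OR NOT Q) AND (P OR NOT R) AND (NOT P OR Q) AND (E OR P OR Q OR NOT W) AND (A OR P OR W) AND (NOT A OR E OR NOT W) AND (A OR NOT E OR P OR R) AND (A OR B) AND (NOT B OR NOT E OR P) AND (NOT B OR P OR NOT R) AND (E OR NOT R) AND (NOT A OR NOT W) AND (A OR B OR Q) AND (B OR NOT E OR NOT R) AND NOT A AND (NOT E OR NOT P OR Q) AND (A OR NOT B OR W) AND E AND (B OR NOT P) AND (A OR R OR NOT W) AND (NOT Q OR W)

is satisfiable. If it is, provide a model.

Q: True, P: True, W: True, A: False, R: True, B: True, E: True

Unit clause (NOT A) forces A = False.
Unit clause (E) forces E = True.
In (NOT E OR P) only P is left, so P = True.
In (NOT P OR Q) only Q is left, so Q = True.
In (A OR B) only B is left, so B = True.
In (A OR NOT B OR W) only W is left, so W = True.
In (A OR R OR NOT W) only R is left, so R = True.
All clauses satisfied.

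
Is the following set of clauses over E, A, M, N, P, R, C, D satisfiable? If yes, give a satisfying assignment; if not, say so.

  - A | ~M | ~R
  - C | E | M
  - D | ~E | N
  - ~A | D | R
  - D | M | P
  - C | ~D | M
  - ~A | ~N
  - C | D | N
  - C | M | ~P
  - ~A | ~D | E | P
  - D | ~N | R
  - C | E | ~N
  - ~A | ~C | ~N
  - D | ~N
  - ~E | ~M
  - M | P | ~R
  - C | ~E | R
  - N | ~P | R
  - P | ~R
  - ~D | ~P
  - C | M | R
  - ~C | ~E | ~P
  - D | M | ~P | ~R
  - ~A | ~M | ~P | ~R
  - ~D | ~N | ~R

E=F, A=F, M=T, N=F, P=F, R=F, C=F, D=T

Set E = False.
Set A = False.
Set M = True.
  then (A | ~M | ~R) forces R = False.
Set N = False.
  then (N | ~P | R) forces P = False.
Set C = False.
  then (C | D | N) forces D = True.
All clauses satisfied.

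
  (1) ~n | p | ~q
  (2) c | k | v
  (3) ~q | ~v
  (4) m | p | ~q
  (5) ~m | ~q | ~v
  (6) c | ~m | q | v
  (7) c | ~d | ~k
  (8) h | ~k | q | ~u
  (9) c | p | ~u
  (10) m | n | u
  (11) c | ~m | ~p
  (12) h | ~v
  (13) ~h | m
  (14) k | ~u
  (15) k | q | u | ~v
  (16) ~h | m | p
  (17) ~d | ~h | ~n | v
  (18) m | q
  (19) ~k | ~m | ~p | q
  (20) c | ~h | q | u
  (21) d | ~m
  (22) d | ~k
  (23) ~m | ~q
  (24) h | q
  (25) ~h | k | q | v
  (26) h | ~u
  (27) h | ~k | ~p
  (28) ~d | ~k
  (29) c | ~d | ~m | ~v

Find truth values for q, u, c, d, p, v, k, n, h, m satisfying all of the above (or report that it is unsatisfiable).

Set q = True.
  then (~q | ~v) forces v = False.
  then (~m | ~q) forces m = False.
  then (m | p | ~q) forces p = True.
  then (~h | m) forces h = False.
  then (h | ~u) forces u = False.
  then (h | ~k | ~p) forces k = False.
  then (c | k | v) forces c = True.
  then (m | n | u) forces n = True.
Set d = True.
All clauses satisfied.

q = True; u = False; c = True; d = True; p = True; v = False; k = False; n = True; h = False; m = False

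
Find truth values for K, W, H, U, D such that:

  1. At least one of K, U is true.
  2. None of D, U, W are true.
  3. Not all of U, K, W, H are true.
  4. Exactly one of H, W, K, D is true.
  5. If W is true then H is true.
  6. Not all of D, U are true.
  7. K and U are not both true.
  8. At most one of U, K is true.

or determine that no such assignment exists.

K=T; W=F; H=F; U=F; D=F

  (1) {K, U}: 1 true — at least one ✓
  (2) {D, U, W}: 0 true — none ✓
  (3) {U, K, W, H}: 1/4 true — not all ✓
  (4) {H, W, K, D}: 1 true — exactly one ✓
  (5) W=F ⇒ H: vacuous ✓
  (6) {D, U}: 0/2 true — not all ✓
  (7) K=T, U=F — not both ✓
  (8) {U, K}: 1 true — at most one ✓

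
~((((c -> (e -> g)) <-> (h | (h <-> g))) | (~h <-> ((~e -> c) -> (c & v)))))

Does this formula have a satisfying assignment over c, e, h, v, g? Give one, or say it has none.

c=T; e=T; h=F; v=F; g=T

  ~((((c -> (e -> g)) <-> (h | (h <-> g))) | (~h <-> ((~e -> c) -> (c & v))))) = True
    ((c -> (e -> g)) <-> (h | (h <-> g))) | (~h <-> ((~e -> c) -> (c & v))) = False
      (c -> (e -> g)) <-> (h | (h <-> g)) = False
        c -> (e -> g) = True
          e -> g = True
        h | (h <-> g) = False
          h <-> g = False
      ~h <-> ((~e -> c) -> (c & v)) = False
        ~h = True
        (~e -> c) -> (c & v) = False
          ~e -> c = True
            ~e = False
          c & v = False
The formula evaluates to True.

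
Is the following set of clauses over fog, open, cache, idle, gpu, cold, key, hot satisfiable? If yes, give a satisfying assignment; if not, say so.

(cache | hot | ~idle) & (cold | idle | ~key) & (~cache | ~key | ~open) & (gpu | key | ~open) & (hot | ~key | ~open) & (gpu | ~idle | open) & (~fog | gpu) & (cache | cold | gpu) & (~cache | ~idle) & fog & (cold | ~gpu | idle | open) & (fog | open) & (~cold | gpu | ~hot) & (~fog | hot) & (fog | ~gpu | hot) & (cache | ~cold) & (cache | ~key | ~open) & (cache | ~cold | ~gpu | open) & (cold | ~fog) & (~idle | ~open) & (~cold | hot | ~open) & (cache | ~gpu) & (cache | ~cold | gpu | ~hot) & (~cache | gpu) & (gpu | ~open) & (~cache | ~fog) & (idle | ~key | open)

Case fog = True:
  (~fog | gpu) forces gpu = True.
  (~fog | hot) forces hot = True.
  (cold | ~fog) forces cold = True.
  (cache | ~cold) forces cache = True.
  Clause (~cache | ~fog) is falsified — contradiction.
Case fog = False:
  Clause (fog) is falsified — contradiction.
Both cases fail, so the formula is unsatisfiable.

The formula is unsatisfiable.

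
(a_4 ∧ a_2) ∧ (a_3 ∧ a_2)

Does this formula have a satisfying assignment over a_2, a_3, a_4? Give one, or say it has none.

a_2 = True, a_3 = True, a_4 = True

  a_4 ∧ a_2 = True
  a_3 ∧ a_2 = True
Both conjuncts True, so the formula holds.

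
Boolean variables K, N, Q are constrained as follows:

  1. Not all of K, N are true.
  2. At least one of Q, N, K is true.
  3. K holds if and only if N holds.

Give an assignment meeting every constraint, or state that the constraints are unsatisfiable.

K: False, N: False, Q: True

  (1) {K, N}: 0/2 true — not all ✓
  (2) {Q, N, K}: 1 true — at least one ✓
  (3) K=F, N=F — same ✓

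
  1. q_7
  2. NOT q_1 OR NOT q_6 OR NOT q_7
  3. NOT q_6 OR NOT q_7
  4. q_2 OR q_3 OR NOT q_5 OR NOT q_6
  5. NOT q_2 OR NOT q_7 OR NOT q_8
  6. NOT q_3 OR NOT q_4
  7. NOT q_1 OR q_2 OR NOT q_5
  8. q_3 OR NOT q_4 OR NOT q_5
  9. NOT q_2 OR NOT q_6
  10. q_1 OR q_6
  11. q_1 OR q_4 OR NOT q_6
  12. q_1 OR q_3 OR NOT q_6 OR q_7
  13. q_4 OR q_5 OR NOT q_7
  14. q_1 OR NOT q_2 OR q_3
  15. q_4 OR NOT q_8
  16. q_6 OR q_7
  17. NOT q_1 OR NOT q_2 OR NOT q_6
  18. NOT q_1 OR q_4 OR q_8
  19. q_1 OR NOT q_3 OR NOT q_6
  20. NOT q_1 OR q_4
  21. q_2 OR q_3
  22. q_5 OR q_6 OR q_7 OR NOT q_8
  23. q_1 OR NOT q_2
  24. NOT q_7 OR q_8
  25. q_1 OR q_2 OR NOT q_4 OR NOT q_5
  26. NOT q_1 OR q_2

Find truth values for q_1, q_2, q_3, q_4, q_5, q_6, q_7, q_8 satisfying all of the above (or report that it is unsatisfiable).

Case q_8 = True:
  (q_7) forces q_7 = True.
  (NOT q_6 OR NOT q_7) forces q_6 = False.
  (NOT q_2 OR NOT q_7 OR NOT q_8) forces q_2 = False.
  (q_1 OR q_6) forces q_1 = True.
  Clause (NOT q_1 OR q_2) is falsified — contradiction.
Case q_8 = False:
  (q_7) forces q_7 = True.
  Clause (NOT q_7 OR q_8) is falsified — contradiction.
Both cases fail, so the formula is unsatisfiable.

Unsatisfiable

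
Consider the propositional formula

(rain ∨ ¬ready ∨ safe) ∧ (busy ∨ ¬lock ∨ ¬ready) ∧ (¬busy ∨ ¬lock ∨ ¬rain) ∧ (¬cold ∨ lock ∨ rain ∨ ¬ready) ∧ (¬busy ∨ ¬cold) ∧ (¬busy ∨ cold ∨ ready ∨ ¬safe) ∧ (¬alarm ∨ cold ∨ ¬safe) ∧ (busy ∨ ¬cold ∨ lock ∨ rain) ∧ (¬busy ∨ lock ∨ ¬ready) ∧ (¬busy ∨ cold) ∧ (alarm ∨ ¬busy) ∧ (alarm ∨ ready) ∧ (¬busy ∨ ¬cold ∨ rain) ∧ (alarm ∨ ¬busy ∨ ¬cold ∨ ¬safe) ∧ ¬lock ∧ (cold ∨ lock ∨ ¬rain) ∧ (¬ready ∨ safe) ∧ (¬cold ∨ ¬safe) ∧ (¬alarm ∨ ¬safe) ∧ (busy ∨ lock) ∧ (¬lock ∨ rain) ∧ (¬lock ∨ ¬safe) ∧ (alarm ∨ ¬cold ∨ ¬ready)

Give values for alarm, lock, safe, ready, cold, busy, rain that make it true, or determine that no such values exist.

Case lock = True:
  Clause (¬lock) is falsified — contradiction.
Case lock = False:
  (busy ∨ lock) forces busy = True.
  (¬busy ∨ ¬cold) forces cold = False.
  Clause (¬busy ∨ cold) is falsified — contradiction.
Both cases fail, so the formula is unsatisfiable.

UNSATISFIABLE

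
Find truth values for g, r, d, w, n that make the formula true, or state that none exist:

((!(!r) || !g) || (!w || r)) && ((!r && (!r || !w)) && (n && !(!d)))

g = True; r = False; d = True; w = False; n = True

  (!(!r) || !g) || (!w || r) = True
    !(!r) || !g = False
      !(!r) = False
        !r = True
      !g = False
    !w || r = True
      !w = True
  (!r && (!r || !w)) && (n && !(!d)) = True
    !r && (!r || !w) = True
      !r = True
      !r || !w = True
        !r = True
        !w = True
    n && !(!d) = True
      !(!d) = True
        !d = False
Both conjuncts True, so the formula holds.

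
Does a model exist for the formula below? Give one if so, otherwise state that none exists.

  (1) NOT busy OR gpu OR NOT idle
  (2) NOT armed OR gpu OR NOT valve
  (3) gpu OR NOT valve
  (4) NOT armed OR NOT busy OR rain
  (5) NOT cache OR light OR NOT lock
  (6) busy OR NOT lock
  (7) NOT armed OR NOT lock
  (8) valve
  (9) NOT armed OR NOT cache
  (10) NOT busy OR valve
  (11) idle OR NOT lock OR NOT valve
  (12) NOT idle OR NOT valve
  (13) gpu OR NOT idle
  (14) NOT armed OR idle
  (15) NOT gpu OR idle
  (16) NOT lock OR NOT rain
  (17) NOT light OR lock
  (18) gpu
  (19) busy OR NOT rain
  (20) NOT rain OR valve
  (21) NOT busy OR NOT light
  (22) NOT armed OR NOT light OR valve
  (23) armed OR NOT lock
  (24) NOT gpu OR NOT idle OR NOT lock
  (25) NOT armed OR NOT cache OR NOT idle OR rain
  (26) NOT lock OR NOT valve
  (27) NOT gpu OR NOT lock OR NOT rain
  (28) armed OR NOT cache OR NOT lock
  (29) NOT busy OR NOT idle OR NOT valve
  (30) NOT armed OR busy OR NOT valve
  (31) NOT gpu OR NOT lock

Case gpu = True:
  (valve) forces valve = True.
  (NOT idle OR NOT valve) forces idle = False.
  Clause (NOT gpu OR idle) is falsified — contradiction.
Case gpu = False:
  Clause (gpu) is falsified — contradiction.
Both cases fail, so the formula is unsatisfiable.

The formula is unsatisfiable.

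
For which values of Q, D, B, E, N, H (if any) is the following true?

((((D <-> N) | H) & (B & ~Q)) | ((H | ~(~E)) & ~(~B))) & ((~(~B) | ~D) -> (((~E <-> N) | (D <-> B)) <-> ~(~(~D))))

Q: True, D: False, B: True, E: False, N: True, H: True

  (((D <-> N) | H) & (B & ~Q)) | ((H | ~(~E)) & ~(~B)) = True
    ((D <-> N) | H) & (B & ~Q) = False
      (D <-> N) | H = True
        D <-> N = False
      B & ~Q = False
        ~Q = False
    (H | ~(~E)) & ~(~B) = True
      H | ~(~E) = True
        ~(~E) = False
          ~E = True
      ~(~B) = True
        ~B = False
  (~(~B) | ~D) -> (((~E <-> N) | (D <-> B)) <-> ~(~(~D))) = True
    ~(~B) | ~D = True
      ~(~B) = True
        ~B = False
      ~D = True
    ((~E <-> N) | (D <-> B)) <-> ~(~(~D)) = True
      (~E <-> N) | (D <-> B) = True
        ~E <-> N = True
          ~E = True
        D <-> B = False
      ~(~(~D)) = True
        ~(~D) = False
          ~D = True
Both conjuncts True, so the formula holds.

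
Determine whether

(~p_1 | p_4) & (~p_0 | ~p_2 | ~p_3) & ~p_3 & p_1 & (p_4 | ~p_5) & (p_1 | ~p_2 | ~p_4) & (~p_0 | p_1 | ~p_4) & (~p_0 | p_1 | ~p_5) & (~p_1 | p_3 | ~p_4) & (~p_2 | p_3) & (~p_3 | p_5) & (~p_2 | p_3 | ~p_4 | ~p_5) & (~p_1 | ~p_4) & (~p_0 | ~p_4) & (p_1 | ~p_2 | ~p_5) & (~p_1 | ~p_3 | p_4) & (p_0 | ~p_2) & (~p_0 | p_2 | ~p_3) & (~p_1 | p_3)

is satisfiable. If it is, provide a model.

Case p_1 = True:
  (~p_1 | p_4) forces p_4 = True.
  Clause (~p_1 | ~p_4) is falsified — contradiction.
Case p_1 = False:
  Clause (p_1) is falsified — contradiction.
Both cases fail, so the formula is unsatisfiable.

No satisfying assignment exists.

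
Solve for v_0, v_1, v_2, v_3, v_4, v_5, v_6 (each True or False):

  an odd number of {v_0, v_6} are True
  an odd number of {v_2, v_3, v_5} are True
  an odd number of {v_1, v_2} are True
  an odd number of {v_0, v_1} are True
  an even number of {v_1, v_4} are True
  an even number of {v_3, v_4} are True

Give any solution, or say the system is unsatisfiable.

v_0=T, v_1=F, v_2=T, v_3=F, v_4=F, v_5=F, v_6=F

{v_0, v_6}: 1 true → odd ✓
{v_2, v_3, v_5}: 1 true → odd ✓
{v_1, v_2}: 1 true → odd ✓
{v_0, v_1}: 1 true → odd ✓
{v_1, v_4}: 0 true → even ✓
{v_3, v_4}: 0 true → even ✓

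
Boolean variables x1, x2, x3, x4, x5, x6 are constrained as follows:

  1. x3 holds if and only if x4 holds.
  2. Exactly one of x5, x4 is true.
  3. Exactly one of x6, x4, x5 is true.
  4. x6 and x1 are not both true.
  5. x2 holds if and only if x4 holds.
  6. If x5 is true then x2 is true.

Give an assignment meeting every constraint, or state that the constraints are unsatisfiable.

x1 = True; x2 = True; x3 = True; x4 = True; x5 = False; x6 = False

  (1) x3=T, x4=T — same ✓
  (2) {x5, x4}: 1 true — exactly one ✓
  (3) {x6, x4, x5}: 1 true — exactly one ✓
  (4) x6=F, x1=T — not both ✓
  (5) x2=T, x4=T — same ✓
  (6) x5=F ⇒ x2: vacuous ✓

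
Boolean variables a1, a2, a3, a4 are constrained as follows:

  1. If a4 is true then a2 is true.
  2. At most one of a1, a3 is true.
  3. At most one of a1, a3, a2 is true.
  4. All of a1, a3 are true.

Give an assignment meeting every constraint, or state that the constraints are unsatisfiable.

Unsatisfiable — no assignment works.

Case a1 = True:
  (2) with a1=T forces a3 = False.
  Constraint (4) is violated (a3=F) — contradiction.
Case a1 = False:
  Constraint (4) is violated (a1=F) — contradiction.
Both cases fail — unsatisfiable.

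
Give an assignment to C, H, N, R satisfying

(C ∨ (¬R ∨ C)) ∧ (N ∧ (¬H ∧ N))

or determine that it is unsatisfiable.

C = True; H = False; N = True; R = False

  C ∨ (¬R ∨ C) = True
    ¬R ∨ C = True
      ¬R = True
  N ∧ (¬H ∧ N) = True
    ¬H ∧ N = True
      ¬H = True
Both conjuncts True, so the formula holds.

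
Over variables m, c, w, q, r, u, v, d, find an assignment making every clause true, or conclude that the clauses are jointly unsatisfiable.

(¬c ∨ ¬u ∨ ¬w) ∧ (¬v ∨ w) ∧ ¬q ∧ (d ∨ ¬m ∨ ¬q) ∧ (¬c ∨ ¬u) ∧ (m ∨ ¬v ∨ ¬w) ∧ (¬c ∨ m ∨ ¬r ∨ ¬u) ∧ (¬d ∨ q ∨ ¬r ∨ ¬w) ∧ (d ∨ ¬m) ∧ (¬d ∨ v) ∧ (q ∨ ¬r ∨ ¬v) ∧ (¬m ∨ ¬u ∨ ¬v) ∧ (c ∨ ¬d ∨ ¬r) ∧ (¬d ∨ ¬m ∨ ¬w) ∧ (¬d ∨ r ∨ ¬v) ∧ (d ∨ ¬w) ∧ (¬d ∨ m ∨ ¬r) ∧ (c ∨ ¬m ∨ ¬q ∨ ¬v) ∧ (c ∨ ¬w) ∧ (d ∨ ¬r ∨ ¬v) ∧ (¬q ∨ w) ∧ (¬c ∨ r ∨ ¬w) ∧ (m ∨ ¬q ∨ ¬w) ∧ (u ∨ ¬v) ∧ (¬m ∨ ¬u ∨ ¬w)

m: False; c: False; w: False; q: False; r: False; u: False; v: False; d: False

Unit clause (¬q) forces q = False.
Try m = True:
  (d ∨ ¬m) forces d = True.
  (¬d ∨ v) forces v = True.
  (¬v ∨ w) forces w = True.
  clause (¬d ∨ ¬m ∨ ¬w) is falsified — backtrack.
So m = False.
Set c = False.
  then (c ∨ ¬w) forces w = False.
  then (¬v ∨ w) forces v = False.
  then (¬d ∨ v) forces d = False.
Set r = False.
Set u = False.
All clauses satisfied.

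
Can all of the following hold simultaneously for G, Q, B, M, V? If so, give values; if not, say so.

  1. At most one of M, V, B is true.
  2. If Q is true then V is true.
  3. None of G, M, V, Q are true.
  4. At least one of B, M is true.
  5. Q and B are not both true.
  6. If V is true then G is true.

G = False; Q = False; B = True; M = False; V = False

  (1) {M, V, B}: 1 true — at most one ✓
  (2) Q=F ⇒ V: vacuous ✓
  (3) {G, M, V, Q}: 0 true — none ✓
  (4) {B, M}: 1 true — at least one ✓
  (5) Q=F, B=T — not both ✓
  (6) V=F ⇒ G: vacuous ✓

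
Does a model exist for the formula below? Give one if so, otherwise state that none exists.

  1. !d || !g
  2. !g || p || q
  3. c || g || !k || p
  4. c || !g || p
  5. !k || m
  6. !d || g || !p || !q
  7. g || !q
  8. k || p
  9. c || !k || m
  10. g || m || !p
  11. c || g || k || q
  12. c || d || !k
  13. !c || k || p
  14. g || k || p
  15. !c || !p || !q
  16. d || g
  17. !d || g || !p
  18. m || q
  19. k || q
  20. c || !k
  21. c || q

k = True, c = True, q = False, g = False, d = True, p = False, m = True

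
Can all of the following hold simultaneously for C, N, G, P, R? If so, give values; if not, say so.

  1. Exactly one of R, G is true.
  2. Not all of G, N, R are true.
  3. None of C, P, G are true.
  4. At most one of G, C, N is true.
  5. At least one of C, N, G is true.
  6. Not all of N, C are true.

C = False; N = True; G = False; P = False; R = True

  (1) {R, G}: 1 true — exactly one ✓
  (2) {G, N, R}: 2/3 true — not all ✓
  (3) {C, P, G}: 0 true — none ✓
  (4) {G, C, N}: 1 true — at most one ✓
  (5) {C, N, G}: 1 true — at least one ✓
  (6) {N, C}: 1/2 true — not all ✓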